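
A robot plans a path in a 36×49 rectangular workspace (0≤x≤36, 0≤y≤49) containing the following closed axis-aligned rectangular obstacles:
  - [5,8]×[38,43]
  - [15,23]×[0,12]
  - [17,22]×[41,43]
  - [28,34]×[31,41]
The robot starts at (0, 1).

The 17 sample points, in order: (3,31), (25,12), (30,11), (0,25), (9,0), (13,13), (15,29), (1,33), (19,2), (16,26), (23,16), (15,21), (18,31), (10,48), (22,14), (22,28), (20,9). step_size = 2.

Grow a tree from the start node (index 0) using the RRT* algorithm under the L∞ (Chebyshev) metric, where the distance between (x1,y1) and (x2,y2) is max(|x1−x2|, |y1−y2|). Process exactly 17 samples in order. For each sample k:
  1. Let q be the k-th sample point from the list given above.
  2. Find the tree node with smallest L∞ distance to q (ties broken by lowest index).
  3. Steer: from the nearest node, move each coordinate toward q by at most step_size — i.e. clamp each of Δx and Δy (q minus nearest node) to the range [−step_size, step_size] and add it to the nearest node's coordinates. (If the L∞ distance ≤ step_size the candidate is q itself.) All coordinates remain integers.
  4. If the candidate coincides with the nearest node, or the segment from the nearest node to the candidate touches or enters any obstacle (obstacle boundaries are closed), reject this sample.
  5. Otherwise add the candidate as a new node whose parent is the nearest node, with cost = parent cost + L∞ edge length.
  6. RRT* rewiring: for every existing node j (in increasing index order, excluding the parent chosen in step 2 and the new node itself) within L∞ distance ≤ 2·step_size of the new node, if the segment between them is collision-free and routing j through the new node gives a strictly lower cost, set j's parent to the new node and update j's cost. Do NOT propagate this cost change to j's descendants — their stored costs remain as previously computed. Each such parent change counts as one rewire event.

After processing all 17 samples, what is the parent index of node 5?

1. q=(3,31) nearest=0 d=30 new=(2,3) → add node 1 parent=0 cost=2
2. q=(25,12) nearest=1 d=23 new=(4,5) → add node 2 parent=1 cost=4
3. q=(30,11) nearest=2 d=26 new=(6,7) → add node 3 parent=2 cost=6
4. q=(0,25) nearest=3 d=18 new=(4,9) → add node 4 parent=3 cost=8
5. q=(9,0) nearest=2 d=5 new=(6,3) → add node 5 parent=2 cost=6
6. q=(13,13) nearest=3 d=7 new=(8,9) → add node 6 parent=3 cost=8
7. q=(15,29) nearest=4 d=20 new=(6,11) → add node 7 parent=4 cost=10
8. q=(1,33) nearest=7 d=22 new=(4,13) → add node 8 parent=7 cost=12
9. q=(19,2) nearest=6 d=11 new=(10,7) → add node 9 parent=6 cost=10
10. q=(16,26) nearest=8 d=13 new=(6,15) → add node 10 parent=8 cost=14
11. q=(23,16) nearest=9 d=13 new=(12,9) → add node 11 parent=9 cost=12
12. q=(15,21) nearest=10 d=9 new=(8,17) → add node 12 parent=10 cost=16
13. q=(18,31) nearest=12 d=14 new=(10,19) → add node 13 parent=12 cost=18
14. q=(10,48) nearest=13 d=29 new=(10,21) → add node 14 parent=13 cost=20
15. q=(22,14) nearest=11 d=10 new=(14,11) → add node 15 parent=11 cost=14
16. q=(22,28) nearest=13 d=12 new=(12,21) → add node 16 parent=13 cost=20
17. q=(20,9) nearest=15 d=6 new=(16,9) → blocked by [15,23]×[0,12], reject

Parent of node 5: 2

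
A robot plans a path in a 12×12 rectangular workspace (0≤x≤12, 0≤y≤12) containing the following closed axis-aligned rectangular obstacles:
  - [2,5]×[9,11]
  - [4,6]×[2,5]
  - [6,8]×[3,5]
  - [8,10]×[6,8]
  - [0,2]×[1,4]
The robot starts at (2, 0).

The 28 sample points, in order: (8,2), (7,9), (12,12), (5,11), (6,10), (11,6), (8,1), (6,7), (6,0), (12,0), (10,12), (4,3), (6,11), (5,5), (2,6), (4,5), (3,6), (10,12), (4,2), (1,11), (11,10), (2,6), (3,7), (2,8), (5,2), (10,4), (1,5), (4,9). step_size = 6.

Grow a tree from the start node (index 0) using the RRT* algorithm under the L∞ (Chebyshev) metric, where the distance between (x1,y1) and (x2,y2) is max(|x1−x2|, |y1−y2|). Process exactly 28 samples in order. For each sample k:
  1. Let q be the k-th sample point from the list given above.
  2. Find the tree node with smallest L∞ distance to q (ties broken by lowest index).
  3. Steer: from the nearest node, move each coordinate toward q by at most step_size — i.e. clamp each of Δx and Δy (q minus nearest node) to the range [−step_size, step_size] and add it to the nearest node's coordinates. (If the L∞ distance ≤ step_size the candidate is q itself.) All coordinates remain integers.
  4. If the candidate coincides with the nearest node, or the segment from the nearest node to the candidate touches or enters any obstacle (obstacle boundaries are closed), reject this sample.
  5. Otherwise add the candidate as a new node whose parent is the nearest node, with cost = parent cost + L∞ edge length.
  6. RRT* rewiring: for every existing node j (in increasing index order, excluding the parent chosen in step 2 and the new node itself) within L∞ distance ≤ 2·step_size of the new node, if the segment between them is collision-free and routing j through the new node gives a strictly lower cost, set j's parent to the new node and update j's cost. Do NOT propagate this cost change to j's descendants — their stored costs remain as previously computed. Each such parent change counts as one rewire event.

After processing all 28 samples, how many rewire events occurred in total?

1. q=(8,2) nearest=0 d=6 new=(8,2) → add node 1 parent=0 cost=6
2. q=(7,9) nearest=1 d=7 new=(7,8) → blocked by [6,8]×[3,5], reject
3. q=(12,12) nearest=1 d=10 new=(12,8) → add node 2 parent=1 cost=12
4. q=(5,11) nearest=2 d=7 new=(6,11) → add node 3 parent=2 cost=18
5. q=(6,10) nearest=3 d=1 new=(6,10) → add node 4 parent=3 cost=19
6. q=(11,6) nearest=2 d=2 new=(11,6) → add node 5 parent=2 cost=14
7. q=(8,1) nearest=1 d=1 new=(8,1) → add node 6 parent=1 cost=7; rewire 5→6 (12<14)
8. q=(6,7) nearest=4 d=3 new=(6,7) → add node 7 parent=4 cost=22
9. q=(6,0) nearest=1 d=2 new=(6,0) → add node 8 parent=1 cost=8
10. q=(12,0) nearest=1 d=4 new=(12,0) → add node 9 parent=1 cost=10
11. q=(10,12) nearest=2 d=4 new=(10,12) → add node 10 parent=2 cost=16; rewire 7→10 (21<22)
12. q=(4,3) nearest=0 d=3 new=(4,3) → blocked by [4,6]×[2,5], reject
13. q=(6,11) nearest=3 d=0 → coincident, reject
14. q=(5,5) nearest=7 d=2 new=(5,5) → blocked by [4,6]×[2,5], reject
15. q=(2,6) nearest=4 d=4 new=(2,6) → blocked by [2,5]×[9,11], reject
16. q=(4,5) nearest=7 d=2 new=(4,5) → blocked by [4,6]×[2,5], reject
17. q=(3,6) nearest=7 d=3 new=(3,6) → add node 11 parent=7 cost=24
18. q=(10,12) nearest=10 d=0 → coincident, reject
19. q=(4,2) nearest=0 d=2 new=(4,2) → blocked by [4,6]×[2,5], reject
20. q=(1,11) nearest=3 d=5 new=(1,11) → blocked by [2,5]×[9,11], reject
21. q=(11,10) nearest=2 d=2 new=(11,10) → add node 12 parent=2 cost=14; rewire 7→12 (19<21); rewire 11→12 (22<24)
22. q=(2,6) nearest=11 d=1 new=(2,6) → add node 13 parent=11 cost=23
23. q=(3,7) nearest=11 d=1 new=(3,7) → add node 14 parent=11 cost=23
24. q=(2,8) nearest=14 d=1 new=(2,8) → add node 15 parent=14 cost=24
25. q=(5,2) nearest=8 d=2 new=(5,2) → blocked by [4,6]×[2,5], reject
26. q=(10,4) nearest=1 d=2 new=(10,4) → add node 16 parent=1 cost=8; rewire 5→16 (10<12); rewire 7→16 (12<19)
27. q=(1,5) nearest=13 d=1 new=(1,5) → add node 17 parent=13 cost=24
28. q=(4,9) nearest=3 d=2 new=(4,9) → blocked by [2,5]×[9,11], reject

Rewire events: 6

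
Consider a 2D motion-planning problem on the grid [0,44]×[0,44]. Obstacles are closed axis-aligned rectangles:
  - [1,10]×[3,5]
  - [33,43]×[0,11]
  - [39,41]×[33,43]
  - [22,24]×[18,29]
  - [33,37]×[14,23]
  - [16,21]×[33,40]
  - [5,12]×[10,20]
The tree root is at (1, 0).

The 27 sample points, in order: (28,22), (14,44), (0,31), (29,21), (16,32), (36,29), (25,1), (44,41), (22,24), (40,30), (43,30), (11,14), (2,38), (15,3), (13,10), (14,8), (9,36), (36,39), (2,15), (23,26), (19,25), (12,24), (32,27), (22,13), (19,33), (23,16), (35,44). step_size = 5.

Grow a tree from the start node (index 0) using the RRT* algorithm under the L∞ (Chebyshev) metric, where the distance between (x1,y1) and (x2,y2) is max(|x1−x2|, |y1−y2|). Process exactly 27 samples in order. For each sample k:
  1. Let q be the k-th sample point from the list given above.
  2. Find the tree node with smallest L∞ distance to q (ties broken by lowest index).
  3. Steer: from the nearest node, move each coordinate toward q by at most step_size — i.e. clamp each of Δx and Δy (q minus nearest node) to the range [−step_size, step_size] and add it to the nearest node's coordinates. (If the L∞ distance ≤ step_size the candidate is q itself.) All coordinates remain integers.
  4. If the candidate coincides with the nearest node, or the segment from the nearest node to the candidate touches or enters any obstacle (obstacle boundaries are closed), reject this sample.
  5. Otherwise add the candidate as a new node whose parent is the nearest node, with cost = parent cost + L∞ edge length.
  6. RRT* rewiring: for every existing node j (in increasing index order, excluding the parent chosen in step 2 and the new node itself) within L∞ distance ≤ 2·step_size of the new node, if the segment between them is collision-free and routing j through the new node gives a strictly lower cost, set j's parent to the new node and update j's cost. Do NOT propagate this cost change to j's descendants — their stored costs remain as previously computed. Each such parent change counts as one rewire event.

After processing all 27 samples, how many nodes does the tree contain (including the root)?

1. q=(28,22) nearest=0 d=27 new=(6,5) → blocked by [1,10]×[3,5], reject
2. q=(14,44) nearest=0 d=44 new=(6,5) → blocked by [1,10]×[3,5], reject
3. q=(0,31) nearest=0 d=31 new=(0,5) → add node 1 parent=0 cost=5
4. q=(29,21) nearest=0 d=28 new=(6,5) → blocked by [1,10]×[3,5], reject
5. q=(16,32) nearest=1 d=27 new=(5,10) → blocked by [5,12]×[10,20], reject
6. q=(36,29) nearest=0 d=35 new=(6,5) → blocked by [1,10]×[3,5], reject
7. q=(25,1) nearest=0 d=24 new=(6,1) → add node 2 parent=0 cost=5
8. q=(44,41) nearest=2 d=40 new=(11,6) → blocked by [1,10]×[3,5], reject
9. q=(22,24) nearest=1 d=22 new=(5,10) → blocked by [5,12]×[10,20], reject
10. q=(40,30) nearest=2 d=34 new=(11,6) → blocked by [1,10]×[3,5], reject
11. q=(43,30) nearest=2 d=37 new=(11,6) → blocked by [1,10]×[3,5], reject
12. q=(11,14) nearest=1 d=11 new=(5,10) → blocked by [5,12]×[10,20], reject
13. q=(2,38) nearest=1 d=33 new=(2,10) → add node 3 parent=1 cost=10
14. q=(15,3) nearest=2 d=9 new=(11,3) → add node 4 parent=2 cost=10
15. q=(13,10) nearest=4 d=7 new=(13,8) → add node 5 parent=4 cost=15
16. q=(14,8) nearest=5 d=1 new=(14,8) → add node 6 parent=5 cost=16
17. q=(9,36) nearest=3 d=26 new=(7,15) → blocked by [5,12]×[10,20], reject
18. q=(36,39) nearest=5 d=31 new=(18,13) → add node 7 parent=5 cost=20
19. q=(2,15) nearest=3 d=5 new=(2,15) → add node 8 parent=3 cost=15
20. q=(23,26) nearest=7 d=13 new=(23,18) → blocked by [22,24]×[18,29], reject
21. q=(19,25) nearest=7 d=12 new=(19,18) → add node 9 parent=7 cost=25
22. q=(12,24) nearest=9 d=7 new=(14,23) → add node 10 parent=9 cost=30
23. q=(32,27) nearest=9 d=13 new=(24,23) → blocked by [22,24]×[18,29], reject
24. q=(22,13) nearest=7 d=4 new=(22,13) → add node 11 parent=7 cost=24
25. q=(19,33) nearest=10 d=10 new=(19,28) → add node 12 parent=10 cost=35
26. q=(23,16) nearest=11 d=3 new=(23,16) → add node 13 parent=11 cost=27
27. q=(35,44) nearest=12 d=16 new=(24,33) → add node 14 parent=12 cost=40

Node count: 15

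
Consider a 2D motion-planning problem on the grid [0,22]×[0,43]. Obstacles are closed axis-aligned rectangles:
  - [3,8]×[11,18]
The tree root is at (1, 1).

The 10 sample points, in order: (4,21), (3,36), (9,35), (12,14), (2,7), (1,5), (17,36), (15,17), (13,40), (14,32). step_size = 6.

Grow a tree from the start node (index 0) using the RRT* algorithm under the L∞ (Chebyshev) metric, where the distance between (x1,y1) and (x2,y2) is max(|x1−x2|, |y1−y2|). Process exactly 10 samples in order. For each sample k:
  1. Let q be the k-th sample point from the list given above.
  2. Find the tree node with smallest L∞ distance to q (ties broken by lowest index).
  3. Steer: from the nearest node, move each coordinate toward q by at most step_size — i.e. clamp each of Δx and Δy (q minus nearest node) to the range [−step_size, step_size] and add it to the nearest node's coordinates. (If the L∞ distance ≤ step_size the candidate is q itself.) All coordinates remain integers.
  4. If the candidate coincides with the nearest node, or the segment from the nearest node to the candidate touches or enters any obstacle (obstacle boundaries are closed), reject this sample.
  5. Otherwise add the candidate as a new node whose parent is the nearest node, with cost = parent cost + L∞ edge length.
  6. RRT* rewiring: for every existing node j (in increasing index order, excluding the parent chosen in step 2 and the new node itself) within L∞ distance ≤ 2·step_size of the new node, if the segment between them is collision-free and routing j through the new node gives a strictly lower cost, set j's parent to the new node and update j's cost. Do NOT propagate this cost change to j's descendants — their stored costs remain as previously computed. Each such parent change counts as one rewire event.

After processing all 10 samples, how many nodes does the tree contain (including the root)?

Node count: 4

1. q=(4,21) nearest=0 d=20 new=(4,7) → add node 1 parent=0 cost=6
2. q=(3,36) nearest=1 d=29 new=(3,13) → blocked by [3,8]×[11,18], reject
3. q=(9,35) nearest=1 d=28 new=(9,13) → blocked by [3,8]×[11,18], reject
4. q=(12,14) nearest=1 d=8 new=(10,13) → blocked by [3,8]×[11,18], reject
5. q=(2,7) nearest=1 d=2 new=(2,7) → add node 2 parent=1 cost=8
6. q=(1,5) nearest=2 d=2 new=(1,5) → add node 3 parent=2 cost=10
7. q=(17,36) nearest=1 d=29 new=(10,13) → blocked by [3,8]×[11,18], reject
8. q=(15,17) nearest=1 d=11 new=(10,13) → blocked by [3,8]×[11,18], reject
9. q=(13,40) nearest=1 d=33 new=(10,13) → blocked by [3,8]×[11,18], reject
10. q=(14,32) nearest=1 d=25 new=(10,13) → blocked by [3,8]×[11,18], reject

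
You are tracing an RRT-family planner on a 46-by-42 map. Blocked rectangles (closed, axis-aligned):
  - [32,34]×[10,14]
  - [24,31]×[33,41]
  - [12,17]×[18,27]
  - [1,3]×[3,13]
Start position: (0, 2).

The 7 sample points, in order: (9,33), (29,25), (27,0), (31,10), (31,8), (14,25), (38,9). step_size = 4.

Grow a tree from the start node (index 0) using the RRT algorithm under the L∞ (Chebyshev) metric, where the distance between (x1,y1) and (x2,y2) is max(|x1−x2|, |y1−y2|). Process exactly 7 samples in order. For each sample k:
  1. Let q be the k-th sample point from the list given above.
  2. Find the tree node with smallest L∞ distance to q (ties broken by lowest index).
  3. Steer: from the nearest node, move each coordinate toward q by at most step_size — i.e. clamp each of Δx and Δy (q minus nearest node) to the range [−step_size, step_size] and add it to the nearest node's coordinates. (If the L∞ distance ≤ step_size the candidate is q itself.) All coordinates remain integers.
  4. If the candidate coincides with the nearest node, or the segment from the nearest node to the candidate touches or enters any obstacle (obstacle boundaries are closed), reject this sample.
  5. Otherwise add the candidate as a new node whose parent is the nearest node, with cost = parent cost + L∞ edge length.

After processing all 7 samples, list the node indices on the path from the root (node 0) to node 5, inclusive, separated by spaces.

Path: 0 1 2 3 4 5

1. q=(9,33) nearest=0 d=31 new=(4,6) → blocked by [1,3]×[3,13], reject
2. q=(29,25) nearest=0 d=29 new=(4,6) → blocked by [1,3]×[3,13], reject
3. q=(27,0) nearest=0 d=27 new=(4,0) → add node 1 parent=0 cost=4
4. q=(31,10) nearest=1 d=27 new=(8,4) → add node 2 parent=1 cost=8
5. q=(31,8) nearest=2 d=23 new=(12,8) → add node 3 parent=2 cost=12
6. q=(14,25) nearest=3 d=17 new=(14,12) → add node 4 parent=3 cost=16
7. q=(38,9) nearest=4 d=24 new=(18,9) → add node 5 parent=4 cost=20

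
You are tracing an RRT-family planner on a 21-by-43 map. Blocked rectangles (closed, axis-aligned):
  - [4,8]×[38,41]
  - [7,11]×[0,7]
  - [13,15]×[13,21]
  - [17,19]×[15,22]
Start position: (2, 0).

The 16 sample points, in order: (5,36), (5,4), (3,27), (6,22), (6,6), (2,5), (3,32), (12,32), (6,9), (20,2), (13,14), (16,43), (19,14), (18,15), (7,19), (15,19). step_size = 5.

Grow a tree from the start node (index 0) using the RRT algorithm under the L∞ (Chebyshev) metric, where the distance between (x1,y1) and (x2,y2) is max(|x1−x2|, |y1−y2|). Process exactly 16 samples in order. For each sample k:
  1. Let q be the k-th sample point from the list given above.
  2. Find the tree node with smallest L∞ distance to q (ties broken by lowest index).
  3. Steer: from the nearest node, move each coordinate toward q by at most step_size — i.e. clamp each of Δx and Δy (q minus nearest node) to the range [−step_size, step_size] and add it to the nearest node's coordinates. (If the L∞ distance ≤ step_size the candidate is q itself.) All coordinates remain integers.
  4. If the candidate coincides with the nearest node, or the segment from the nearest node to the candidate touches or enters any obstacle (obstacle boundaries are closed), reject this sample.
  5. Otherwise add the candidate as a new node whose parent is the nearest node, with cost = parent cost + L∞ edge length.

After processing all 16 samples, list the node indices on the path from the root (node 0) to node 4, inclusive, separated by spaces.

1. q=(5,36) nearest=0 d=36 new=(5,5) → add node 1 parent=0 cost=5
2. q=(5,4) nearest=1 d=1 new=(5,4) → add node 2 parent=1 cost=6
3. q=(3,27) nearest=1 d=22 new=(3,10) → add node 3 parent=1 cost=10
4. q=(6,22) nearest=3 d=12 new=(6,15) → add node 4 parent=3 cost=15
5. q=(6,6) nearest=1 d=1 new=(6,6) → add node 5 parent=1 cost=6
6. q=(2,5) nearest=1 d=3 new=(2,5) → add node 6 parent=1 cost=8
7. q=(3,32) nearest=4 d=17 new=(3,20) → add node 7 parent=4 cost=20
8. q=(12,32) nearest=7 d=12 new=(8,25) → add node 8 parent=7 cost=25
9. q=(6,9) nearest=3 d=3 new=(6,9) → add node 9 parent=3 cost=13
10. q=(20,2) nearest=4 d=14 new=(11,10) → add node 10 parent=4 cost=20
11. q=(13,14) nearest=10 d=4 new=(13,14) → blocked by [13,15]×[13,21], reject
12. q=(16,43) nearest=8 d=18 new=(13,30) → add node 11 parent=8 cost=30
13. q=(19,14) nearest=10 d=8 new=(16,14) → blocked by [13,15]×[13,21], reject
14. q=(18,15) nearest=10 d=7 new=(16,15) → blocked by [13,15]×[13,21], reject
15. q=(7,19) nearest=4 d=4 new=(7,19) → add node 12 parent=4 cost=19
16. q=(15,19) nearest=8 d=7 new=(13,20) → blocked by [13,15]×[13,21], reject

Path: 0 1 3 4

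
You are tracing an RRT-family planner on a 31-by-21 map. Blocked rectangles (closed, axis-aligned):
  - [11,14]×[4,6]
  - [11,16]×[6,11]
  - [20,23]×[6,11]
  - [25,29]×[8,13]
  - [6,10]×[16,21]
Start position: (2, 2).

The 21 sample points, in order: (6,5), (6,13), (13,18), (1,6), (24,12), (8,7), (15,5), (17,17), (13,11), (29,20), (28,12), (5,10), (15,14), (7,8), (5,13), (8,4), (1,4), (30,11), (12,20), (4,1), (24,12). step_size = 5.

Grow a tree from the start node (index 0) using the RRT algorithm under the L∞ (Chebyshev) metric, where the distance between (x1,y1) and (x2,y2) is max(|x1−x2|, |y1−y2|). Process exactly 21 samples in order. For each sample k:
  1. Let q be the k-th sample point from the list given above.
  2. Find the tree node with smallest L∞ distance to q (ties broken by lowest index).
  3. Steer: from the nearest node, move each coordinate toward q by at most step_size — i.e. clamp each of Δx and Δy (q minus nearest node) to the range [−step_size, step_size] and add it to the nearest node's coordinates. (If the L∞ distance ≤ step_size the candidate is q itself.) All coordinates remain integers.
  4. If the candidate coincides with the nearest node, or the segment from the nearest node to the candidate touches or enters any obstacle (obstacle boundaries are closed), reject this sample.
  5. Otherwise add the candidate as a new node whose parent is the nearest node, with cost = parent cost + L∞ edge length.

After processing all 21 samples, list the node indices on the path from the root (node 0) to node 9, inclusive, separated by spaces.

Path: 0 1 2 3 5 7 8 9

1. q=(6,5) nearest=0 d=4 new=(6,5) → add node 1 parent=0 cost=4
2. q=(6,13) nearest=1 d=8 new=(6,10) → add node 2 parent=1 cost=9
3. q=(13,18) nearest=2 d=8 new=(11,15) → add node 3 parent=2 cost=14
4. q=(1,6) nearest=0 d=4 new=(1,6) → add node 4 parent=0 cost=4
5. q=(24,12) nearest=3 d=13 new=(16,12) → add node 5 parent=3 cost=19
6. q=(8,7) nearest=1 d=2 new=(8,7) → add node 6 parent=1 cost=6
7. q=(15,5) nearest=5 d=7 new=(15,7) → blocked by [11,16]×[6,11], reject
8. q=(17,17) nearest=5 d=5 new=(17,17) → add node 7 parent=5 cost=24
9. q=(13,11) nearest=5 d=3 new=(13,11) → blocked by [11,16]×[6,11], reject
10. q=(29,20) nearest=7 d=12 new=(22,20) → add node 8 parent=7 cost=29
11. q=(28,12) nearest=8 d=8 new=(27,15) → add node 9 parent=8 cost=34
12. q=(5,10) nearest=2 d=1 new=(5,10) → add node 10 parent=2 cost=10
13. q=(15,14) nearest=5 d=2 new=(15,14) → add node 11 parent=5 cost=21
14. q=(7,8) nearest=6 d=1 new=(7,8) → add node 12 parent=6 cost=7
15. q=(5,13) nearest=2 d=3 new=(5,13) → add node 13 parent=2 cost=12
16. q=(8,4) nearest=1 d=2 new=(8,4) → add node 14 parent=1 cost=6
17. q=(1,4) nearest=0 d=2 new=(1,4) → add node 15 parent=0 cost=2
18. q=(30,11) nearest=9 d=4 new=(30,11) → blocked by [25,29]×[8,13], reject
19. q=(12,20) nearest=3 d=5 new=(12,20) → add node 16 parent=3 cost=19
20. q=(4,1) nearest=0 d=2 new=(4,1) → add node 17 parent=0 cost=2
21. q=(24,12) nearest=9 d=3 new=(24,12) → blocked by [25,29]×[8,13], reject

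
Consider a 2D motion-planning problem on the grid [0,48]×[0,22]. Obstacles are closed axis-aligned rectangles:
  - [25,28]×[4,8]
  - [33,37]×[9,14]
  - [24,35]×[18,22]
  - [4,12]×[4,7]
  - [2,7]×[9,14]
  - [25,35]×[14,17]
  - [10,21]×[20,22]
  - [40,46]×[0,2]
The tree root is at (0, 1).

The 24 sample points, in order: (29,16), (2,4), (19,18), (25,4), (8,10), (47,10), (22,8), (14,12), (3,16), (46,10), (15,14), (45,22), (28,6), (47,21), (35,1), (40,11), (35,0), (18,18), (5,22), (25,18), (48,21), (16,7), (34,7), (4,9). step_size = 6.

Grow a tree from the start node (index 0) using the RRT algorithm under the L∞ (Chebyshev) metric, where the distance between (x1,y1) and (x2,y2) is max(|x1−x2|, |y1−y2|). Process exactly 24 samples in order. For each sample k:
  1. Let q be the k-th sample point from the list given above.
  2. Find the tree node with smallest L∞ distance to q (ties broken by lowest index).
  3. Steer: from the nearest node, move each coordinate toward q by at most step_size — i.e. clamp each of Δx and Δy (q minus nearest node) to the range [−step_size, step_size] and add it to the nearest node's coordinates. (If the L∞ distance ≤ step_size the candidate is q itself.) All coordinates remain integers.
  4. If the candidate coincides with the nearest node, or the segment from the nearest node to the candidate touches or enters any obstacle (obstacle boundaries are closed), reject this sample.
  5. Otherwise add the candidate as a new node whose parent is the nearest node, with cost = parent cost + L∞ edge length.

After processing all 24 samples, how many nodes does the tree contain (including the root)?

Node count: 6

1. q=(29,16) nearest=0 d=29 new=(6,7) → blocked by [4,12]×[4,7], reject
2. q=(2,4) nearest=0 d=3 new=(2,4) → add node 1 parent=0 cost=3
3. q=(19,18) nearest=1 d=17 new=(8,10) → blocked by [4,12]×[4,7], reject
4. q=(25,4) nearest=1 d=23 new=(8,4) → blocked by [4,12]×[4,7], reject
5. q=(8,10) nearest=1 d=6 new=(8,10) → blocked by [4,12]×[4,7], reject
6. q=(47,10) nearest=1 d=45 new=(8,10) → blocked by [4,12]×[4,7], reject
7. q=(22,8) nearest=1 d=20 new=(8,8) → blocked by [4,12]×[4,7], reject
8. q=(14,12) nearest=1 d=12 new=(8,10) → blocked by [4,12]×[4,7], reject
9. q=(3,16) nearest=1 d=12 new=(3,10) → blocked by [2,7]×[9,14], reject
10. q=(46,10) nearest=1 d=44 new=(8,10) → blocked by [4,12]×[4,7], reject
11. q=(15,14) nearest=1 d=13 new=(8,10) → blocked by [4,12]×[4,7], reject
12. q=(45,22) nearest=1 d=43 new=(8,10) → blocked by [4,12]×[4,7], reject
13. q=(28,6) nearest=1 d=26 new=(8,6) → blocked by [4,12]×[4,7], reject
14. q=(47,21) nearest=1 d=45 new=(8,10) → blocked by [4,12]×[4,7], reject
15. q=(35,1) nearest=1 d=33 new=(8,1) → add node 2 parent=1 cost=9
16. q=(40,11) nearest=2 d=32 new=(14,7) → blocked by [4,12]×[4,7], reject
17. q=(35,0) nearest=2 d=27 new=(14,0) → add node 3 parent=2 cost=15
18. q=(18,18) nearest=1 d=16 new=(8,10) → blocked by [4,12]×[4,7], reject
19. q=(5,22) nearest=1 d=18 new=(5,10) → blocked by [2,7]×[9,14], reject
20. q=(25,18) nearest=2 d=17 new=(14,7) → blocked by [4,12]×[4,7], reject
21. q=(48,21) nearest=3 d=34 new=(20,6) → add node 4 parent=3 cost=21
22. q=(16,7) nearest=4 d=4 new=(16,7) → add node 5 parent=4 cost=25
23. q=(34,7) nearest=4 d=14 new=(26,7) → blocked by [25,28]×[4,8], reject
24. q=(4,9) nearest=1 d=5 new=(4,9) → blocked by [2,7]×[9,14], reject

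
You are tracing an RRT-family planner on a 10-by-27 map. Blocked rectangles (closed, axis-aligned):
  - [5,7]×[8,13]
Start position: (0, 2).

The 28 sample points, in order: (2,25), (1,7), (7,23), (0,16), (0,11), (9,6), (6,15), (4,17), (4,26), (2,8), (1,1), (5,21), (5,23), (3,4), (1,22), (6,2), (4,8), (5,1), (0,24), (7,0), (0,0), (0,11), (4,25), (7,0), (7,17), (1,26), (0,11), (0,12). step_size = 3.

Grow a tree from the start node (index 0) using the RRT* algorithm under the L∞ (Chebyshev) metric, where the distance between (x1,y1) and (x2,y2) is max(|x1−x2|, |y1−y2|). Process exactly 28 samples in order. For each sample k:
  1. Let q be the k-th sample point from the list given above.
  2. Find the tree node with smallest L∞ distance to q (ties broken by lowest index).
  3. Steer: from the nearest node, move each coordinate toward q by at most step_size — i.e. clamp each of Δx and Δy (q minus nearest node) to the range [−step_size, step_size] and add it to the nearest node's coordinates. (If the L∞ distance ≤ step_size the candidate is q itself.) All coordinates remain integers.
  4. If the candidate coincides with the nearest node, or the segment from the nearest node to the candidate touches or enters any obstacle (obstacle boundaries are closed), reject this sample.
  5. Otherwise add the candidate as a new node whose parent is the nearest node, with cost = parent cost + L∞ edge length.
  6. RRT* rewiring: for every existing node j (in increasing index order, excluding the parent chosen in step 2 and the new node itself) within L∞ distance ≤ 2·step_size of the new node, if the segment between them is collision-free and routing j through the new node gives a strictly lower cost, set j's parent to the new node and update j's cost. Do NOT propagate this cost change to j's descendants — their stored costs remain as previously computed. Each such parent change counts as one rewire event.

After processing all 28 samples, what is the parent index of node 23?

Parent of node 23: 4

1. q=(2,25) nearest=0 d=23 new=(2,5) → add node 1 parent=0 cost=3
2. q=(1,7) nearest=1 d=2 new=(1,7) → add node 2 parent=1 cost=5
3. q=(7,23) nearest=2 d=16 new=(4,10) → add node 3 parent=2 cost=8
4. q=(0,16) nearest=3 d=6 new=(1,13) → add node 4 parent=3 cost=11
5. q=(0,11) nearest=4 d=2 new=(0,11) → add node 5 parent=4 cost=13
6. q=(9,6) nearest=3 d=5 new=(7,7) → blocked by [5,7]×[8,13], reject
7. q=(6,15) nearest=3 d=5 new=(6,13) → blocked by [5,7]×[8,13], reject
8. q=(4,17) nearest=4 d=4 new=(4,16) → add node 6 parent=4 cost=14
9. q=(4,26) nearest=6 d=10 new=(4,19) → add node 7 parent=6 cost=17
10. q=(2,8) nearest=2 d=1 new=(2,8) → add node 8 parent=2 cost=6; rewire 5→8 (9<13)
11. q=(1,1) nearest=0 d=1 new=(1,1) → add node 9 parent=0 cost=1
12. q=(5,21) nearest=7 d=2 new=(5,21) → add node 10 parent=7 cost=19
13. q=(5,23) nearest=10 d=2 new=(5,23) → add node 11 parent=10 cost=21
14. q=(3,4) nearest=1 d=1 new=(3,4) → add node 12 parent=1 cost=4
15. q=(1,22) nearest=7 d=3 new=(1,22) → add node 13 parent=7 cost=20
16. q=(6,2) nearest=12 d=3 new=(6,2) → add node 14 parent=12 cost=7
17. q=(4,8) nearest=3 d=2 new=(4,8) → add node 15 parent=3 cost=10
18. q=(5,1) nearest=14 d=1 new=(5,1) → add node 16 parent=14 cost=8
19. q=(0,24) nearest=13 d=2 new=(0,24) → add node 17 parent=13 cost=22
20. q=(7,0) nearest=14 d=2 new=(7,0) → add node 18 parent=14 cost=9
21. q=(0,0) nearest=9 d=1 new=(0,0) → add node 19 parent=9 cost=2; rewire 16→19 (7<8)
22. q=(0,11) nearest=5 d=0 → coincident, reject
23. q=(4,25) nearest=11 d=2 new=(4,25) → add node 20 parent=11 cost=23
24. q=(7,0) nearest=18 d=0 → coincident, reject
25. q=(7,17) nearest=6 d=3 new=(7,17) → add node 21 parent=6 cost=17
26. q=(1,26) nearest=17 d=2 new=(1,26) → add node 22 parent=17 cost=24
27. q=(0,11) nearest=5 d=0 → coincident, reject
28. q=(0,12) nearest=4 d=1 new=(0,12) → add node 23 parent=4 cost=12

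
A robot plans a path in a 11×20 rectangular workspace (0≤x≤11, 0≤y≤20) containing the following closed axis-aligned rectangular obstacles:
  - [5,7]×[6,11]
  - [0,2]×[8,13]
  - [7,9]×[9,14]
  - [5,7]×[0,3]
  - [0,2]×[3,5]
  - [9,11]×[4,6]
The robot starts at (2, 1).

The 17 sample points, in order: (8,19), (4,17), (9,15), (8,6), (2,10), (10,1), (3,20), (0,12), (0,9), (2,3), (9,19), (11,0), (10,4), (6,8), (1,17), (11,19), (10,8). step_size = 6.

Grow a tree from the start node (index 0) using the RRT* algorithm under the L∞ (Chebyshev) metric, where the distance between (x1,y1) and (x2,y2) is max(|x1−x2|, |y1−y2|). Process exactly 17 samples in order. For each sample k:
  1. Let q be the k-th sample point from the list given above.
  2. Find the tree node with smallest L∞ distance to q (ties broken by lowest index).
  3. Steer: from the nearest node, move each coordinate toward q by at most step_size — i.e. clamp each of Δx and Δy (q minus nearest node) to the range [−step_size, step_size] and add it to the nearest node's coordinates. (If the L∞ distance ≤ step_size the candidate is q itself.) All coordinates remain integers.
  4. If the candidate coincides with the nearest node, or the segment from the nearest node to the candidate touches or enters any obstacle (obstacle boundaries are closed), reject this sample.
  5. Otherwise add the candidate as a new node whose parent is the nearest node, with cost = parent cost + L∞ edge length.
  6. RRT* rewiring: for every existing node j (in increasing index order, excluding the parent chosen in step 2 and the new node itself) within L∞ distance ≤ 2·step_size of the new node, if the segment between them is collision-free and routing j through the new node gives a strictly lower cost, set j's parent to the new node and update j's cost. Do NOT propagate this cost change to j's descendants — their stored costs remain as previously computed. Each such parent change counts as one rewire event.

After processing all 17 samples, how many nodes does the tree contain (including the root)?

Node count: 6

1. q=(8,19) nearest=0 d=18 new=(8,7) → blocked by [5,7]×[6,11], reject
2. q=(4,17) nearest=0 d=16 new=(4,7) → add node 1 parent=0 cost=6
3. q=(9,15) nearest=1 d=8 new=(9,13) → blocked by [5,7]×[6,11], reject
4. q=(8,6) nearest=1 d=4 new=(8,6) → blocked by [5,7]×[6,11], reject
5. q=(2,10) nearest=1 d=3 new=(2,10) → blocked by [0,2]×[8,13], reject
6. q=(10,1) nearest=1 d=6 new=(10,1) → blocked by [5,7]×[6,11], reject
7. q=(3,20) nearest=1 d=13 new=(3,13) → add node 2 parent=1 cost=12
8. q=(0,12) nearest=2 d=3 new=(0,12) → blocked by [0,2]×[8,13], reject
9. q=(0,9) nearest=1 d=4 new=(0,9) → blocked by [0,2]×[8,13], reject
10. q=(2,3) nearest=0 d=2 new=(2,3) → blocked by [0,2]×[3,5], reject
11. q=(9,19) nearest=2 d=6 new=(9,19) → add node 3 parent=2 cost=18
12. q=(11,0) nearest=1 d=7 new=(10,1) → blocked by [5,7]×[6,11], reject
13. q=(10,4) nearest=1 d=6 new=(10,4) → blocked by [5,7]×[6,11], reject
14. q=(6,8) nearest=1 d=2 new=(6,8) → blocked by [5,7]×[6,11], reject
15. q=(1,17) nearest=2 d=4 new=(1,17) → add node 4 parent=2 cost=16
16. q=(11,19) nearest=3 d=2 new=(11,19) → add node 5 parent=3 cost=20
17. q=(10,8) nearest=1 d=6 new=(10,8) → blocked by [5,7]×[6,11], reject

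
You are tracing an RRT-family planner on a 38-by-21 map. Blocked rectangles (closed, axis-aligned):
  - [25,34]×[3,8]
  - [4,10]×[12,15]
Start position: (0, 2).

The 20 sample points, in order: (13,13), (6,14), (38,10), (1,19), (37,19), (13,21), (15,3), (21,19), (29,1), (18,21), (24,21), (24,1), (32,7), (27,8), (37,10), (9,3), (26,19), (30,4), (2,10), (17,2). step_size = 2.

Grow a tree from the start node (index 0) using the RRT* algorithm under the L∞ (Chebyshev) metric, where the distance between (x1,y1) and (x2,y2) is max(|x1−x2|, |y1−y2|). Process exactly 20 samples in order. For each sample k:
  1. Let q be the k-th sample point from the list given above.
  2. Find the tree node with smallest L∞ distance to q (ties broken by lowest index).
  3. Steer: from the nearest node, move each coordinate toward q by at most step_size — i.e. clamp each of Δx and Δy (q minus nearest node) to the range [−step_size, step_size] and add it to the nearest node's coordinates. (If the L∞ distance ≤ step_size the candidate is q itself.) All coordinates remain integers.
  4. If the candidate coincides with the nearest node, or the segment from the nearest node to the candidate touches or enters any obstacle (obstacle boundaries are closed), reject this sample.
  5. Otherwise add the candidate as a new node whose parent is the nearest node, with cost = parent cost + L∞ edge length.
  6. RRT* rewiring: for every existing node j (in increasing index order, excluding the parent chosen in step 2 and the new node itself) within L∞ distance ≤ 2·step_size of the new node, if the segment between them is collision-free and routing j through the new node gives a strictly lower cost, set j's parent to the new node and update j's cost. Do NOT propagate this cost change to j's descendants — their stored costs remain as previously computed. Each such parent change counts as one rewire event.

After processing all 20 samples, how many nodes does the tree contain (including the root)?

1. q=(13,13) nearest=0 d=13 new=(2,4) → add node 1 parent=0 cost=2
2. q=(6,14) nearest=1 d=10 new=(4,6) → add node 2 parent=1 cost=4
3. q=(38,10) nearest=2 d=34 new=(6,8) → add node 3 parent=2 cost=6
4. q=(1,19) nearest=3 d=11 new=(4,10) → add node 4 parent=3 cost=8
5. q=(37,19) nearest=3 d=31 new=(8,10) → add node 5 parent=3 cost=8
6. q=(13,21) nearest=4 d=11 new=(6,12) → blocked by [4,10]×[12,15], reject
7. q=(15,3) nearest=5 d=7 new=(10,8) → add node 6 parent=5 cost=10
8. q=(21,19) nearest=6 d=11 new=(12,10) → add node 7 parent=6 cost=12
9. q=(29,1) nearest=7 d=17 new=(14,8) → add node 8 parent=7 cost=14
10. q=(18,21) nearest=5 d=11 new=(10,12) → blocked by [4,10]×[12,15], reject
11. q=(24,21) nearest=7 d=12 new=(14,12) → add node 9 parent=7 cost=14
12. q=(24,1) nearest=8 d=10 new=(16,6) → add node 10 parent=8 cost=16
13. q=(32,7) nearest=10 d=16 new=(18,7) → add node 11 parent=10 cost=18
14. q=(27,8) nearest=11 d=9 new=(20,8) → add node 12 parent=11 cost=20
15. q=(37,10) nearest=12 d=17 new=(22,10) → add node 13 parent=12 cost=22
16. q=(9,3) nearest=2 d=5 new=(6,4) → add node 14 parent=2 cost=6
17. q=(26,19) nearest=13 d=9 new=(24,12) → add node 15 parent=13 cost=24
18. q=(30,4) nearest=13 d=8 new=(24,8) → add node 16 parent=13 cost=24
19. q=(2,10) nearest=4 d=2 new=(2,10) → add node 17 parent=4 cost=10
20. q=(17,2) nearest=10 d=4 new=(17,4) → add node 18 parent=10 cost=18

Node count: 19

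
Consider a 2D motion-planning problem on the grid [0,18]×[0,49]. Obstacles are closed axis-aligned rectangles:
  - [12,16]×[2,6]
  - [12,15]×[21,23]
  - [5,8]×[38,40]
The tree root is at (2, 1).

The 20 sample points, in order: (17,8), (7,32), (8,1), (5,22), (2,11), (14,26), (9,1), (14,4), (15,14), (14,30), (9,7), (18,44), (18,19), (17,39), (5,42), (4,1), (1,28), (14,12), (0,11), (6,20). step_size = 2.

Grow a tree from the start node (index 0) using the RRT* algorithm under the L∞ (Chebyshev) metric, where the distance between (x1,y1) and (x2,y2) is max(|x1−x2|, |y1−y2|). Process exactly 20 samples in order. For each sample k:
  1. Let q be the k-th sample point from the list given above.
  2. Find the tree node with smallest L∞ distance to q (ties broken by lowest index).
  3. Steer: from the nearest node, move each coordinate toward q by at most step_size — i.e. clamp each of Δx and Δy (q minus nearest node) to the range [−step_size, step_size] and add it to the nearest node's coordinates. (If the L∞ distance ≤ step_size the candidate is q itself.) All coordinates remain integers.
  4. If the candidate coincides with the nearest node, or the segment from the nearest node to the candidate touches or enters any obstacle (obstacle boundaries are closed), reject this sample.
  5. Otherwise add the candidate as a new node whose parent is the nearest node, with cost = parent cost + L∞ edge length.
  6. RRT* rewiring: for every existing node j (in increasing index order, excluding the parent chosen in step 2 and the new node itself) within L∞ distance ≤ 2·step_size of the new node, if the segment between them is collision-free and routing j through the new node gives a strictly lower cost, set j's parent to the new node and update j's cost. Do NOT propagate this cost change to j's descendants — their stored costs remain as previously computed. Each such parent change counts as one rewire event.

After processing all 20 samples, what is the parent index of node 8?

1. q=(17,8) nearest=0 d=15 new=(4,3) → add node 1 parent=0 cost=2
2. q=(7,32) nearest=1 d=29 new=(6,5) → add node 2 parent=1 cost=4
3. q=(8,1) nearest=1 d=4 new=(6,1) → add node 3 parent=1 cost=4
4. q=(5,22) nearest=2 d=17 new=(5,7) → add node 4 parent=2 cost=6
5. q=(2,11) nearest=4 d=4 new=(3,9) → add node 5 parent=4 cost=8
6. q=(14,26) nearest=5 d=17 new=(5,11) → add node 6 parent=5 cost=10
7. q=(9,1) nearest=3 d=3 new=(8,1) → add node 7 parent=3 cost=6
8. q=(14,4) nearest=7 d=6 new=(10,3) → add node 8 parent=7 cost=8
9. q=(15,14) nearest=2 d=9 new=(8,7) → add node 9 parent=2 cost=6
10. q=(14,30) nearest=6 d=19 new=(7,13) → add node 10 parent=6 cost=12
11. q=(9,7) nearest=9 d=1 new=(9,7) → add node 11 parent=9 cost=7
12. q=(18,44) nearest=10 d=31 new=(9,15) → add node 12 parent=10 cost=14
13. q=(18,19) nearest=12 d=9 new=(11,17) → add node 13 parent=12 cost=16
14. q=(17,39) nearest=13 d=22 new=(13,19) → add node 14 parent=13 cost=18
15. q=(5,42) nearest=14 d=23 new=(11,21) → add node 15 parent=14 cost=20
16. q=(4,1) nearest=0 d=2 new=(4,1) → add node 16 parent=0 cost=2
17. q=(1,28) nearest=15 d=10 new=(9,23) → add node 17 parent=15 cost=22
18. q=(14,12) nearest=11 d=5 new=(11,9) → add node 18 parent=11 cost=9
19. q=(0,11) nearest=5 d=3 new=(1,11) → add node 19 parent=5 cost=10
20. q=(6,20) nearest=17 d=3 new=(7,21) → add node 20 parent=17 cost=24

Parent of node 8: 7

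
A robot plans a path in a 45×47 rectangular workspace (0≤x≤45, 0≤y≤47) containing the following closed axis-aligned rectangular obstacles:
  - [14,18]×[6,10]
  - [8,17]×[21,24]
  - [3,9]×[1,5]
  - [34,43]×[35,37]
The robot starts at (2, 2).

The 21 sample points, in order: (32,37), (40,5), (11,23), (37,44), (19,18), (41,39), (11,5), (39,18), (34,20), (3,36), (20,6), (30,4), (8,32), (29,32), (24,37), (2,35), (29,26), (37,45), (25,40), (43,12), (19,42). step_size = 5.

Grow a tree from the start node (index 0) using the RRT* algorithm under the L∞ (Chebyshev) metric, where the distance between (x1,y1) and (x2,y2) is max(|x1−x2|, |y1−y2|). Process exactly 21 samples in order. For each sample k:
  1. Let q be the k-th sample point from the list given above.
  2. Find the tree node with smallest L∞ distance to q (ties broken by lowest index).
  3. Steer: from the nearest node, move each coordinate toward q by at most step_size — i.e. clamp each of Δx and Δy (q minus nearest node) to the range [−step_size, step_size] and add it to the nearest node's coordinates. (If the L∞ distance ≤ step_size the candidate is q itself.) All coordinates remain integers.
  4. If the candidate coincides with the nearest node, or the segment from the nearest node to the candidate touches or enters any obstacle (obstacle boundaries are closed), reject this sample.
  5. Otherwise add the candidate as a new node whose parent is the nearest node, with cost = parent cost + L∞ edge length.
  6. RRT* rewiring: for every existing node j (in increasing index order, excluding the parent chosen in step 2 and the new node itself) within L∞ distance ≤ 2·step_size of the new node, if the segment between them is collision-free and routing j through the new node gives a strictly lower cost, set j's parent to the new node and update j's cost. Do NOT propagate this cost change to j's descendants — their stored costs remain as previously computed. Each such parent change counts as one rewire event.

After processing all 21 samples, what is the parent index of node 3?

1. q=(32,37) nearest=0 d=35 new=(7,7) → blocked by [3,9]×[1,5], reject
2. q=(40,5) nearest=0 d=38 new=(7,5) → blocked by [3,9]×[1,5], reject
3. q=(11,23) nearest=0 d=21 new=(7,7) → blocked by [3,9]×[1,5], reject
4. q=(37,44) nearest=0 d=42 new=(7,7) → blocked by [3,9]×[1,5], reject
5. q=(19,18) nearest=0 d=17 new=(7,7) → blocked by [3,9]×[1,5], reject
6. q=(41,39) nearest=0 d=39 new=(7,7) → blocked by [3,9]×[1,5], reject
7. q=(11,5) nearest=0 d=9 new=(7,5) → blocked by [3,9]×[1,5], reject
8. q=(39,18) nearest=0 d=37 new=(7,7) → blocked by [3,9]×[1,5], reject
9. q=(34,20) nearest=0 d=32 new=(7,7) → blocked by [3,9]×[1,5], reject
10. q=(3,36) nearest=0 d=34 new=(3,7) → add node 1 parent=0 cost=5
11. q=(20,6) nearest=1 d=17 new=(8,6) → add node 2 parent=1 cost=10
12. q=(30,4) nearest=2 d=22 new=(13,4) → add node 3 parent=2 cost=15
13. q=(8,32) nearest=1 d=25 new=(8,12) → add node 4 parent=1 cost=10
14. q=(29,32) nearest=4 d=21 new=(13,17) → add node 5 parent=4 cost=15
15. q=(24,37) nearest=5 d=20 new=(18,22) → blocked by [8,17]×[21,24], reject
16. q=(2,35) nearest=5 d=18 new=(8,22) → blocked by [8,17]×[21,24], reject
17. q=(29,26) nearest=5 d=16 new=(18,22) → blocked by [8,17]×[21,24], reject
18. q=(37,45) nearest=5 d=28 new=(18,22) → blocked by [8,17]×[21,24], reject
19. q=(25,40) nearest=5 d=23 new=(18,22) → blocked by [8,17]×[21,24], reject
20. q=(43,12) nearest=3 d=30 new=(18,9) → blocked by [14,18]×[6,10], reject
21. q=(19,42) nearest=5 d=25 new=(18,22) → blocked by [8,17]×[21,24], reject

Parent of node 3: 2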